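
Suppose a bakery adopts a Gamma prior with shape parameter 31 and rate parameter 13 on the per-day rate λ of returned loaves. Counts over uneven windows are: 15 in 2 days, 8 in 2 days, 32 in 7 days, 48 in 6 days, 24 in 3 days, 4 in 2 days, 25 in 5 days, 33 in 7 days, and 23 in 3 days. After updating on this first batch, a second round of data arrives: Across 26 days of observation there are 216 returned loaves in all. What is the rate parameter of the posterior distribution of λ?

76

Total count: 15 + 8 + 32 + 48 + 24 + 4 + 25 + 33 + 23 = 212.
Total exposure: 2 + 2 + 7 + 6 + 3 + 2 + 5 + 7 + 3 = 37 days.
After the first batch: Gamma(31 + 212, 13 + 37) = Gamma(243, 50).
Total count 216 over total exposure 26 days.
After the second batch: Gamma(243 + 216, 50 + 26) = Gamma(459, 76).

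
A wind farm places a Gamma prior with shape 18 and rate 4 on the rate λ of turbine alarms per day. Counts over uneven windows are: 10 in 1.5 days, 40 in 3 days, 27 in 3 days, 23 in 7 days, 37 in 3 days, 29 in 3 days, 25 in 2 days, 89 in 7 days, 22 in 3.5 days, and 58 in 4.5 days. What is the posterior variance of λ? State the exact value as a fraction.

1512/6889

Total count: 10 + 40 + 27 + 23 + 37 + 29 + 25 + 89 + 22 + 58 = 360.
Total exposure: 1.5 + 3 + 3 + 7 + 3 + 3 + 2 + 7 + 3.5 + 4.5 = 37.5 days.
Conjugate update: add total count to the shape and total exposure to the rate, giving Gamma(378, 83/2).
Posterior variance = α'/β'² = 378/(6889/4) = 1512/6889.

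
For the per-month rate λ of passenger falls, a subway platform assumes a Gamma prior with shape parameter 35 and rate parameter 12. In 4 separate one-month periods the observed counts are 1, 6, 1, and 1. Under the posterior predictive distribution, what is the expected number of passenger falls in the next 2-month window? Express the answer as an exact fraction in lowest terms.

Total count: 1 + 6 + 1 + 1 = 9.
Total exposure: 4 months.
Gamma(α, β) with Poisson data over total exposure Σt gives posterior Gamma(α+Σx, β+Σt) = Gamma(44, 16).
Predictive mean over a 2-month window = T·E[λ|data] = 2·44/16 = 11/2.

11/2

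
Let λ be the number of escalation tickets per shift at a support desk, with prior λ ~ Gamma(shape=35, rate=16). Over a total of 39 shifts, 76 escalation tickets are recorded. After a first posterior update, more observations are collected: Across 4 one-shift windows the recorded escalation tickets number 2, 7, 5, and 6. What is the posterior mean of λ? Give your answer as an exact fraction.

Total count 76 over total exposure 39 shifts.
After the first batch: Gamma(35 + 76, 16 + 39) = Gamma(111, 55).
Total count: 2 + 7 + 5 + 6 = 20.
Total exposure: 4 shifts.
After the second batch: Gamma(111 + 20, 55 + 4) = Gamma(131, 59).
Posterior mean = α'/β' = 131/59.

131/59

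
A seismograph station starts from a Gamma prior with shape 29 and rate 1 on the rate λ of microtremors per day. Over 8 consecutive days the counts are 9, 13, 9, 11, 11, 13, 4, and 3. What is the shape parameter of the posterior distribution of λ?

102

Total count: 9 + 13 + 9 + 11 + 11 + 13 + 4 + 3 = 73.
Total exposure: 8 days.
Posterior: α' = 29 + 73 = 102, β' = 1 + 8 = 9.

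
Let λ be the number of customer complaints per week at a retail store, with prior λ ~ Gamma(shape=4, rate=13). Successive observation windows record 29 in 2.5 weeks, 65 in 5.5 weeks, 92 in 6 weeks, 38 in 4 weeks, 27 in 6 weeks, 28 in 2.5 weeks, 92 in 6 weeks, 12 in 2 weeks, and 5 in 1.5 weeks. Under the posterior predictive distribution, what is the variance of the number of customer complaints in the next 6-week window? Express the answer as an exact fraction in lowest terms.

Total count: 29 + 65 + 92 + 38 + 27 + 28 + 92 + 12 + 5 = 388.
Total exposure: 2.5 + 5.5 + 6 + 4 + 6 + 2.5 + 6 + 2 + 1.5 = 36 weeks.
Posterior: α' = 4 + 388 = 392, β' = 13 + 36 = 49.
The posterior predictive for a window of length T is Negative Binomial with variance T·α'·(β'+T)/β'² = 6·392·55/2401 = 2640/49.

2640/49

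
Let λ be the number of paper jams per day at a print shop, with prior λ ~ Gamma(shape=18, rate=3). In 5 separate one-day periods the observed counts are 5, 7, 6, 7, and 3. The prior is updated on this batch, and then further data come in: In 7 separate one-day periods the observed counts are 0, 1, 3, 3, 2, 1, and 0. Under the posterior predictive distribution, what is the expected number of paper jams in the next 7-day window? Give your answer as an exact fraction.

Total count: 5 + 7 + 6 + 7 + 3 = 28.
Total exposure: 5 days.
After the first batch: Gamma(18 + 28, 3 + 5) = Gamma(46, 8).
Total count: 0 + 1 + 3 + 3 + 2 + 1 + 0 = 10.
Total exposure: 7 days.
After the second batch: Gamma(46 + 10, 8 + 7) = Gamma(56, 15).
Predictive mean over a 7-day window = T·E[λ|data] = 7·56/15 = 392/15.

392/15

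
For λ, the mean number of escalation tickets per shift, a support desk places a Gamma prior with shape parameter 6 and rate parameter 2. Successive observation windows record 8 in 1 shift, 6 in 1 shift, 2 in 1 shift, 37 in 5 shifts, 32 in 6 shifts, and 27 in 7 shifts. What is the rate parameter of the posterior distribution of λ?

Total count: 8 + 6 + 2 + 37 + 32 + 27 = 112.
Total exposure: 1 + 1 + 1 + 5 + 6 + 7 = 21 shifts.
The Gamma prior is conjugate for the Poisson rate, so λ | data ~ Gamma(6+112, 2+21) = Gamma(118, 23).

23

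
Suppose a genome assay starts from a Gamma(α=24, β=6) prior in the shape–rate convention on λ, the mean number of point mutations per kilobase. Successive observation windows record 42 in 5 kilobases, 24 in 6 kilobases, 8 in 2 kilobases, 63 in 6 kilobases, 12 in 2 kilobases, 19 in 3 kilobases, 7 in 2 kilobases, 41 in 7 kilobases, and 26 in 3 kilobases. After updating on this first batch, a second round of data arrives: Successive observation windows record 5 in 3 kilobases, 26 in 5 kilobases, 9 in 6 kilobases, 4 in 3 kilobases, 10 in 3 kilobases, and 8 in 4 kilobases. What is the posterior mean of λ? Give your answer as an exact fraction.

164/33

Total count: 42 + 24 + 8 + 63 + 12 + 19 + 7 + 41 + 26 = 242.
Total exposure: 5 + 6 + 2 + 6 + 2 + 3 + 2 + 7 + 3 = 36 kilobases.
After the first batch: Gamma(24 + 242, 6 + 36) = Gamma(266, 42).
Total count: 5 + 26 + 9 + 4 + 10 + 8 = 62.
Total exposure: 3 + 5 + 6 + 3 + 3 + 4 = 24 kilobases.
After the second batch: Gamma(266 + 62, 42 + 24) = Gamma(328, 66).
Posterior mean = α'/β' = 328/66 = 164/33.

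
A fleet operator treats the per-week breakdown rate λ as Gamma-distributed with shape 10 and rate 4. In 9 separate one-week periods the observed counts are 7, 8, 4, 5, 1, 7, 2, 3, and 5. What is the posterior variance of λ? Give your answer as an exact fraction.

Total count: 7 + 8 + 4 + 5 + 1 + 7 + 2 + 3 + 5 = 42.
Total exposure: 9 weeks.
Posterior: α' = 10 + 42 = 52, β' = 4 + 9 = 13.
Posterior variance = α'/β'² = 52/169 = 4/13.

4/13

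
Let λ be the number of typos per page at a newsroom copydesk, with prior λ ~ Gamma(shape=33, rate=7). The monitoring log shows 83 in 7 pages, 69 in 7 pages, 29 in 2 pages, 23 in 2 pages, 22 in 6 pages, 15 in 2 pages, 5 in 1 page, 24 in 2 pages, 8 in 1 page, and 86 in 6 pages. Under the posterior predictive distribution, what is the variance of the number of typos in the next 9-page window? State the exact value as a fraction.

185796/1849

Total count: 83 + 69 + 29 + 23 + 22 + 15 + 5 + 24 + 8 + 86 = 364.
Total exposure: 7 + 7 + 2 + 2 + 6 + 2 + 1 + 2 + 1 + 6 = 36 pages.
The Gamma prior is conjugate for the Poisson rate, so λ | data ~ Gamma(33+364, 7+36) = Gamma(397, 43).
The posterior predictive for a window of length T is Negative Binomial with variance T·α'·(β'+T)/β'² = 9·397·52/1849 = 185796/1849.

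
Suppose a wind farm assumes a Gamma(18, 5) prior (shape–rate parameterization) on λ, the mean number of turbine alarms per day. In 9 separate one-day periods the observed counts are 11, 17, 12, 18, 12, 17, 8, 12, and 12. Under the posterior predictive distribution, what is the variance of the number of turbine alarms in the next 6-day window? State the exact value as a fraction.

4110/49

Total count: 11 + 17 + 12 + 18 + 12 + 17 + 8 + 12 + 12 = 119.
Total exposure: 9 days.
Conjugate update: add total count to the shape and total exposure to the rate, giving Gamma(137, 14).
The posterior predictive for a window of length T is Negative Binomial with variance T·α'·(β'+T)/β'² = 6·137·20/196 = 4110/49.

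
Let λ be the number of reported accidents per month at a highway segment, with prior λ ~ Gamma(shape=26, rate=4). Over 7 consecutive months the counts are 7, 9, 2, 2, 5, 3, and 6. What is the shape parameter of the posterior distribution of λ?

Total count: 7 + 9 + 2 + 2 + 5 + 3 + 6 = 34.
Total exposure: 7 months.
By Gamma–Poisson conjugacy, the posterior is Gamma(α + Σx, β + Σt) = Gamma(26 + 34, 4 + 7) = Gamma(60, 11).

60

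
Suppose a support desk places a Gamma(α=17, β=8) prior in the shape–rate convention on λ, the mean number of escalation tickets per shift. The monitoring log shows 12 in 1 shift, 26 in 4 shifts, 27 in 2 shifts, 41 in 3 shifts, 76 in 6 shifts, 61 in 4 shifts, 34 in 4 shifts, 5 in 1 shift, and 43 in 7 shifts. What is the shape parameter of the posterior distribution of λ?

342

Total count: 12 + 26 + 27 + 41 + 76 + 61 + 34 + 5 + 43 = 325.
Total exposure: 1 + 4 + 2 + 3 + 6 + 4 + 4 + 1 + 7 = 32 shifts.
Gamma(α, β) with Poisson data over total exposure Σt gives posterior Gamma(α+Σx, β+Σt) = Gamma(342, 40).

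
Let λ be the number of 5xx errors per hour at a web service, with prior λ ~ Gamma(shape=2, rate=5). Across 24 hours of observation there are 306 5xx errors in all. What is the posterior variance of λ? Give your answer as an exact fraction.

308/841

Total count 306 over total exposure 24 hours.
Posterior: α' = 2 + 306 = 308, β' = 5 + 24 = 29.
Posterior variance = α'/β'² = 308/841.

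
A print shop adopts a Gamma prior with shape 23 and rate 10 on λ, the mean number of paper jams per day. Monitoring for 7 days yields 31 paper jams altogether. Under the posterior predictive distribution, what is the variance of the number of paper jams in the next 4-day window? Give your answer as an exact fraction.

Total count 31 over total exposure 7 days.
Conjugate update: add total count to the shape and total exposure to the rate, giving Gamma(54, 17).
The posterior predictive for a window of length T is Negative Binomial with variance T·α'·(β'+T)/β'² = 4·54·21/289 = 4536/289.

4536/289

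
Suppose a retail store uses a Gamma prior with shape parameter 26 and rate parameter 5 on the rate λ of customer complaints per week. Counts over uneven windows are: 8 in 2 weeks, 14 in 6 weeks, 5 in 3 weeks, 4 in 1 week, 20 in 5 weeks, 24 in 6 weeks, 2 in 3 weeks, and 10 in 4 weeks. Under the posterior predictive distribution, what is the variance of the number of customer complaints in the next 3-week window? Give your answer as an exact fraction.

12882/1225

Total count: 8 + 14 + 5 + 4 + 20 + 24 + 2 + 10 = 87.
Total exposure: 2 + 6 + 3 + 1 + 5 + 6 + 3 + 4 = 30 weeks.
Conjugate update: add total count to the shape and total exposure to the rate, giving Gamma(113, 35).
The posterior predictive for a window of length T is Negative Binomial with variance T·α'·(β'+T)/β'² = 3·113·38/1225 = 12882/1225.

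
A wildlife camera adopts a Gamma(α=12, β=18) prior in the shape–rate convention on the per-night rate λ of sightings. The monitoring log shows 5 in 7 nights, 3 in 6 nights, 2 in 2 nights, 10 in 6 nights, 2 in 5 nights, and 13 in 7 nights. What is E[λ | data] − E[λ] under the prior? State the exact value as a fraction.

Total count: 5 + 3 + 2 + 10 + 2 + 13 = 35.
Total exposure: 7 + 6 + 2 + 6 + 5 + 7 = 33 nights.
The Gamma prior is conjugate for the Poisson rate, so λ | data ~ Gamma(12+35, 18+33) = Gamma(47, 51).
Posterior mean = 47/51 = 47/51; prior mean = 12/18 = 2/3. Difference = 47/51 − 2/3 = 13/51.

13/51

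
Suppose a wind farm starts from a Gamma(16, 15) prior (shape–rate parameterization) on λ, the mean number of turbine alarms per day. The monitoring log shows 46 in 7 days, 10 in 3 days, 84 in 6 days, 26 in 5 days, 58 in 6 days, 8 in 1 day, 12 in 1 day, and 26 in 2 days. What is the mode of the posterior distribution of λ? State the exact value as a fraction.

Total count: 46 + 10 + 84 + 26 + 58 + 8 + 12 + 26 = 270.
Total exposure: 7 + 3 + 6 + 5 + 6 + 1 + 1 + 2 = 31 days.
Posterior: α' = 16 + 270 = 286, β' = 15 + 31 = 46.
Posterior mode = (α'−1)/β' = 285/46.

285/46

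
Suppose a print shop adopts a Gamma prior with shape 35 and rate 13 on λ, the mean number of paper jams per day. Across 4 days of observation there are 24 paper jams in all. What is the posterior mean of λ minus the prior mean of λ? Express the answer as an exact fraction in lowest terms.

172/221

Total count 24 over total exposure 4 days.
Conjugate update: add total count to the shape and total exposure to the rate, giving Gamma(59, 17).
Posterior mean = 59/17 = 59/17; prior mean = 35/13 = 35/13. Difference = 59/17 − 35/13 = 172/221.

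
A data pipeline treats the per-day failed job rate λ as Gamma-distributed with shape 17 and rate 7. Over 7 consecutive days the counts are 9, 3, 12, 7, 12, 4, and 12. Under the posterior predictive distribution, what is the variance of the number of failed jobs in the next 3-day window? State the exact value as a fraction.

Total count: 9 + 3 + 12 + 7 + 12 + 4 + 12 = 59.
Total exposure: 7 days.
The Gamma prior is conjugate for the Poisson rate, so λ | data ~ Gamma(17+59, 7+7) = Gamma(76, 14).
The posterior predictive for a window of length T is Negative Binomial with variance T·α'·(β'+T)/β'² = 3·76·17/196 = 969/49.

969/49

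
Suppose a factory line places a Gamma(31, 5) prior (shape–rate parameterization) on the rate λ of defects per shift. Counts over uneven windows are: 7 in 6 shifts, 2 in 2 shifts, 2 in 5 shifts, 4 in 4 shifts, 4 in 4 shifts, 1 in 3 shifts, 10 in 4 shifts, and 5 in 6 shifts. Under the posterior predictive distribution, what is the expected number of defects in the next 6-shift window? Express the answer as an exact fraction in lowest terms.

132/13

Total count: 7 + 2 + 2 + 4 + 4 + 1 + 10 + 5 = 35.
Total exposure: 6 + 2 + 5 + 4 + 4 + 3 + 4 + 6 = 34 shifts.
The Gamma prior is conjugate for the Poisson rate, so λ | data ~ Gamma(31+35, 5+34) = Gamma(66, 39).
Predictive mean over a 6-shift window = T·E[λ|data] = 6·66/39 = 132/13.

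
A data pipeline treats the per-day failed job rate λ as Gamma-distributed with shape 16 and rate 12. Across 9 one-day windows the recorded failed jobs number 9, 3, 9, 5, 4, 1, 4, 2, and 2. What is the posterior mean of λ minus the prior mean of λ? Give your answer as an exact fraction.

Total count: 9 + 3 + 9 + 5 + 4 + 1 + 4 + 2 + 2 = 39.
Total exposure: 9 days.
Conjugate update: add total count to the shape and total exposure to the rate, giving Gamma(55, 21).
Posterior mean = 55/21 = 55/21; prior mean = 16/12 = 4/3. Difference = 55/21 − 4/3 = 9/7.

9/7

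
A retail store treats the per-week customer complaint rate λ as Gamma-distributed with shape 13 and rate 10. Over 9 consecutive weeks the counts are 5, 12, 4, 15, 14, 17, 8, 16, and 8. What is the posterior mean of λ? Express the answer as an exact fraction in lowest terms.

Total count: 5 + 12 + 4 + 15 + 14 + 17 + 8 + 16 + 8 = 99.
Total exposure: 9 weeks.
Conjugate update: add total count to the shape and total exposure to the rate, giving Gamma(112, 19).
Posterior mean = α'/β' = 112/19.

112/19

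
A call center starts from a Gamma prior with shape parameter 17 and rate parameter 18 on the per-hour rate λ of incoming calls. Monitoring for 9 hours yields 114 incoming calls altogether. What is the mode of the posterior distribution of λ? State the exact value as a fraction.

Total count 114 over total exposure 9 hours.
The Gamma prior is conjugate for the Poisson rate, so λ | data ~ Gamma(17+114, 18+9) = Gamma(131, 27).
Posterior mode = (α'−1)/β' = 130/27.

130/27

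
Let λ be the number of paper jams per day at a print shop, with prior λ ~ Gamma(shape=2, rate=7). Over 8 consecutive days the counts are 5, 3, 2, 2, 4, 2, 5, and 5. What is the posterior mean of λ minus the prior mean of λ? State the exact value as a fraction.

12/7

Total count: 5 + 3 + 2 + 2 + 4 + 2 + 5 + 5 = 28.
Total exposure: 8 days.
By Gamma–Poisson conjugacy, the posterior is Gamma(α + Σx, β + Σt) = Gamma(2 + 28, 7 + 8) = Gamma(30, 15).
Posterior mean = 30/15 = 2; prior mean = 2/7 = 2/7. Difference = 2 − 2/7 = 12/7.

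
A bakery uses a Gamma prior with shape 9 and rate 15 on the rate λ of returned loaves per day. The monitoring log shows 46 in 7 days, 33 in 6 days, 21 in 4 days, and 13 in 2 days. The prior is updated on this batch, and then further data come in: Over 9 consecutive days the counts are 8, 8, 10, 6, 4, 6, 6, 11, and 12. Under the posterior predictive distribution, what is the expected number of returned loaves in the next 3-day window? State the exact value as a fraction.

579/43

Total count: 46 + 33 + 21 + 13 = 113.
Total exposure: 7 + 6 + 4 + 2 = 19 days.
After the first batch: Gamma(9 + 113, 15 + 19) = Gamma(122, 34).
Total count: 8 + 8 + 10 + 6 + 4 + 6 + 6 + 11 + 12 = 71.
Total exposure: 9 days.
After the second batch: Gamma(122 + 71, 34 + 9) = Gamma(193, 43).
Predictive mean over a 3-day window = T·E[λ|data] = 3·193/43 = 579/43.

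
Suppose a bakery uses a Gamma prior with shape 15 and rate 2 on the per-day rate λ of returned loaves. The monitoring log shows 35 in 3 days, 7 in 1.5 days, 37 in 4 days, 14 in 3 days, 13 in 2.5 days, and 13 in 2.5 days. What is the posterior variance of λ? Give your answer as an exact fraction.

536/1369

Total count: 35 + 7 + 37 + 14 + 13 + 13 = 119.
Total exposure: 3 + 1.5 + 4 + 3 + 2.5 + 2.5 = 16.5 days.
Posterior: α' = 15 + 119 = 134, β' = 2 + 16.5 = 37/2.
Posterior variance = α'/β'² = 134/(1369/4) = 536/1369.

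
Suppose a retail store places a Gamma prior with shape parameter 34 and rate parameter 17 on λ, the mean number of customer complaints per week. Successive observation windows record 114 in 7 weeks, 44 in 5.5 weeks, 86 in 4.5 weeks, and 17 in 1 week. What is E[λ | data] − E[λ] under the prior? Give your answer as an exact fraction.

Total count: 114 + 44 + 86 + 17 = 261.
Total exposure: 7 + 5.5 + 4.5 + 1 = 18 weeks.
Posterior: α' = 34 + 261 = 295, β' = 17 + 18 = 35.
Posterior mean = 295/35 = 59/7; prior mean = 34/17 = 2. Difference = 59/7 − 2 = 45/7.

45/7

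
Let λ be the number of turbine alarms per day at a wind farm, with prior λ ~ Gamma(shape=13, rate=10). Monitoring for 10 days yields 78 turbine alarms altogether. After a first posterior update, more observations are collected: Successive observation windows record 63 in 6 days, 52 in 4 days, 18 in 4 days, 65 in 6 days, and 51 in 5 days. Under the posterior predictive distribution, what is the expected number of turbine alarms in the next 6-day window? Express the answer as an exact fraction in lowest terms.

136/3

Total count 78 over total exposure 10 days.
After the first batch: Gamma(13 + 78, 10 + 10) = Gamma(91, 20).
Total count: 63 + 52 + 18 + 65 + 51 = 249.
Total exposure: 6 + 4 + 4 + 6 + 5 = 25 days.
After the second batch: Gamma(91 + 249, 20 + 25) = Gamma(340, 45).
Predictive mean over a 6-day window = T·E[λ|data] = 6·340/45 = 136/3.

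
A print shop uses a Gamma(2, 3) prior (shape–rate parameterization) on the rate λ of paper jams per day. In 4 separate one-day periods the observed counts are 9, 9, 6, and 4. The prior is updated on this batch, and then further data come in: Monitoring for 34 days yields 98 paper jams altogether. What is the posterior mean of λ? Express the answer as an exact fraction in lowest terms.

Total count: 9 + 9 + 6 + 4 = 28.
Total exposure: 4 days.
After the first batch: Gamma(2 + 28, 3 + 4) = Gamma(30, 7).
Total count 98 over total exposure 34 days.
After the second batch: Gamma(30 + 98, 7 + 34) = Gamma(128, 41).
Posterior mean = α'/β' = 128/41.

128/41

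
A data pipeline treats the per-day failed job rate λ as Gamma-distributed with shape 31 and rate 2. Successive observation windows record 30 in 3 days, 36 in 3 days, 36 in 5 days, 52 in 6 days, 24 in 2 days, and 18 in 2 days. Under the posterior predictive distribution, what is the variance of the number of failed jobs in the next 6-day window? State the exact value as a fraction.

39498/529

Total count: 30 + 36 + 36 + 52 + 24 + 18 = 196.
Total exposure: 3 + 3 + 5 + 6 + 2 + 2 = 21 days.
The Gamma prior is conjugate for the Poisson rate, so λ | data ~ Gamma(31+196, 2+21) = Gamma(227, 23).
The posterior predictive for a window of length T is Negative Binomial with variance T·α'·(β'+T)/β'² = 6·227·29/529 = 39498/529.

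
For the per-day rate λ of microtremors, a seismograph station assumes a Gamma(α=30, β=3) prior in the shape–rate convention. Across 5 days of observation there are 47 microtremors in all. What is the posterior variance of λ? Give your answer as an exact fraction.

77/64

Total count 47 over total exposure 5 days.
Gamma(α, β) with Poisson data over total exposure Σt gives posterior Gamma(α+Σx, β+Σt) = Gamma(77, 8).
Posterior variance = α'/β'² = 77/64.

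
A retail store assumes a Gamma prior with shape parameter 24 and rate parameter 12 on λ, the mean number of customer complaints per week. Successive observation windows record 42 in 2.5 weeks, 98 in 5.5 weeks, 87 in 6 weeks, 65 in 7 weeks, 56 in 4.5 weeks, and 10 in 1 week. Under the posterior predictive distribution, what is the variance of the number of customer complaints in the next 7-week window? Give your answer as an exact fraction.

Total count: 42 + 98 + 87 + 65 + 56 + 10 = 358.
Total exposure: 2.5 + 5.5 + 6 + 7 + 4.5 + 1 = 26.5 weeks.
Conjugate update: add total count to the shape and total exposure to the rate, giving Gamma(382, 77/2).
The posterior predictive for a window of length T is Negative Binomial with variance T·α'·(β'+T)/β'² = 7·382·(91/2)/(5929/4) = 9932/121.

9932/121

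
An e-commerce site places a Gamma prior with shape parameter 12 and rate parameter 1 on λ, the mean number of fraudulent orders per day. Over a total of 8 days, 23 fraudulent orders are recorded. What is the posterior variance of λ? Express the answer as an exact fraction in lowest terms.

35/81

Total count 23 over total exposure 8 days.
Conjugate update: add total count to the shape and total exposure to the rate, giving Gamma(35, 9).
Posterior variance = α'/β'² = 35/81.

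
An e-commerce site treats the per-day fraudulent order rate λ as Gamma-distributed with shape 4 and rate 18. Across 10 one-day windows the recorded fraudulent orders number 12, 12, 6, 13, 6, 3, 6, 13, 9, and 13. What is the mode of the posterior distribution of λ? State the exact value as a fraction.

Total count: 12 + 12 + 6 + 13 + 6 + 3 + 6 + 13 + 9 + 13 = 93.
Total exposure: 10 days.
By Gamma–Poisson conjugacy, the posterior is Gamma(α + Σx, β + Σt) = Gamma(4 + 93, 18 + 10) = Gamma(97, 28).
Posterior mode = (α'−1)/β' = 96/28 = 24/7.

24/7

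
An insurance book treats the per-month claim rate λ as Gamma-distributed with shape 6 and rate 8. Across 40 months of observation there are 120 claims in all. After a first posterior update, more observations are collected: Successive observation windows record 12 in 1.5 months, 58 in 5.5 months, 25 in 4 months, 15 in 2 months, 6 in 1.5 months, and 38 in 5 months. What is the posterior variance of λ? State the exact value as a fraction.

224/3645

Total count 120 over total exposure 40 months.
After the first batch: Gamma(6 + 120, 8 + 40) = Gamma(126, 48).
Total count: 12 + 58 + 25 + 15 + 6 + 38 = 154.
Total exposure: 1.5 + 5.5 + 4 + 2 + 1.5 + 5 = 19.5 months.
After the second batch: Gamma(126 + 154, 48 + 19.5) = Gamma(280, 135/2).
Posterior variance = α'/β'² = 280/(18225/4) = 224/3645.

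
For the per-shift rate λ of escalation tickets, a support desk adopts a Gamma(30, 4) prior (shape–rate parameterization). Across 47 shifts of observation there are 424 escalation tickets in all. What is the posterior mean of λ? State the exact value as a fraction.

Total count 424 over total exposure 47 shifts.
Conjugate update: add total count to the shape and total exposure to the rate, giving Gamma(454, 51).
Posterior mean = α'/β' = 454/51.

454/51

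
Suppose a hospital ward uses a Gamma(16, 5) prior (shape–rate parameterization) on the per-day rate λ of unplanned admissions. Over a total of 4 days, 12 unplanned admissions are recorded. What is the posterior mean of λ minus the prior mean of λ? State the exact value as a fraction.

-4/45

Total count 12 over total exposure 4 days.
The Gamma prior is conjugate for the Poisson rate, so λ | data ~ Gamma(16+12, 5+4) = Gamma(28, 9).
Posterior mean = 28/9 = 28/9; prior mean = 16/5 = 16/5. Difference = 28/9 − 16/5 = -4/45.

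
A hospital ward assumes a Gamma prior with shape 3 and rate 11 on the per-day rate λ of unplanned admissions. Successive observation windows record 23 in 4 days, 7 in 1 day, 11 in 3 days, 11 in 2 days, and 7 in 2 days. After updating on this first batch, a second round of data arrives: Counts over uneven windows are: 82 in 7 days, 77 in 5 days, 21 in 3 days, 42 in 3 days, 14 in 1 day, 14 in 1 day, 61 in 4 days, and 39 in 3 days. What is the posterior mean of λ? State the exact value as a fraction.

206/25

Total count: 23 + 7 + 11 + 11 + 7 = 59.
Total exposure: 4 + 1 + 3 + 2 + 2 = 12 days.
After the first batch: Gamma(3 + 59, 11 + 12) = Gamma(62, 23).
Total count: 82 + 77 + 21 + 42 + 14 + 14 + 61 + 39 = 350.
Total exposure: 7 + 5 + 3 + 3 + 1 + 1 + 4 + 3 = 27 days.
After the second batch: Gamma(62 + 350, 23 + 27) = Gamma(412, 50).
Posterior mean = α'/β' = 412/50 = 206/25.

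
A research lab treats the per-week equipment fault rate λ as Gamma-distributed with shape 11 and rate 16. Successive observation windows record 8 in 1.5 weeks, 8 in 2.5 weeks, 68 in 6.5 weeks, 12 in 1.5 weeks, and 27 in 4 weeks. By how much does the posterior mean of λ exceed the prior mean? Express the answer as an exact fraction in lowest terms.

Total count: 8 + 8 + 68 + 12 + 27 = 123.
Total exposure: 1.5 + 2.5 + 6.5 + 1.5 + 4 = 16 weeks.
Gamma(α, β) with Poisson data over total exposure Σt gives posterior Gamma(α+Σx, β+Σt) = Gamma(134, 32).
Posterior mean = 134/32 = 67/16; prior mean = 11/16 = 11/16. Difference = 67/16 − 11/16 = 7/2.

7/2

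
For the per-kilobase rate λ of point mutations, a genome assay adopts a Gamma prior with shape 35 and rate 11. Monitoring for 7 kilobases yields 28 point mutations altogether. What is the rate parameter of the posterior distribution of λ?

18

Total count 28 over total exposure 7 kilobases.
Gamma(α, β) with Poisson data over total exposure Σt gives posterior Gamma(α+Σx, β+Σt) = Gamma(63, 18).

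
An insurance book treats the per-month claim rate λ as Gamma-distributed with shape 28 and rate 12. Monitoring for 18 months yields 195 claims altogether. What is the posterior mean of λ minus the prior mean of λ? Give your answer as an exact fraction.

51/10

Total count 195 over total exposure 18 months.
Posterior: α' = 28 + 195 = 223, β' = 12 + 18 = 30.
Posterior mean = 223/30 = 223/30; prior mean = 28/12 = 7/3. Difference = 223/30 − 7/3 = 51/10.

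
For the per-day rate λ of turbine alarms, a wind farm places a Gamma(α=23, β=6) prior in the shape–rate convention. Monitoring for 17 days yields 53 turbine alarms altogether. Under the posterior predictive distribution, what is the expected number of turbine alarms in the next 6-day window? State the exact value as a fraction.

Total count 53 over total exposure 17 days.
Conjugate update: add total count to the shape and total exposure to the rate, giving Gamma(76, 23).
Predictive mean over a 6-day window = T·E[λ|data] = 6·76/23 = 456/23.

456/23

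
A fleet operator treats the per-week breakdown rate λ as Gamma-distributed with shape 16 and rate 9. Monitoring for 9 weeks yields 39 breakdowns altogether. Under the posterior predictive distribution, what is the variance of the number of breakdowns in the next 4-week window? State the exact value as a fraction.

1210/81

Total count 39 over total exposure 9 weeks.
Gamma(α, β) with Poisson data over total exposure Σt gives posterior Gamma(α+Σx, β+Σt) = Gamma(55, 18).
The posterior predictive for a window of length T is Negative Binomial with variance T·α'·(β'+T)/β'² = 4·55·22/324 = 1210/81.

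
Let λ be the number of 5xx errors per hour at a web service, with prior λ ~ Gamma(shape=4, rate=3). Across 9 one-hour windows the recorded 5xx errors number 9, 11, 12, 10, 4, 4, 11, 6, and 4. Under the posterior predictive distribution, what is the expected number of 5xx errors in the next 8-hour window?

Total count: 9 + 11 + 12 + 10 + 4 + 4 + 11 + 6 + 4 = 71.
Total exposure: 9 hours.
Gamma(α, β) with Poisson data over total exposure Σt gives posterior Gamma(α+Σx, β+Σt) = Gamma(75, 12).
Predictive mean over an 8-hour window = T·E[λ|data] = 8·75/12 = 50.

50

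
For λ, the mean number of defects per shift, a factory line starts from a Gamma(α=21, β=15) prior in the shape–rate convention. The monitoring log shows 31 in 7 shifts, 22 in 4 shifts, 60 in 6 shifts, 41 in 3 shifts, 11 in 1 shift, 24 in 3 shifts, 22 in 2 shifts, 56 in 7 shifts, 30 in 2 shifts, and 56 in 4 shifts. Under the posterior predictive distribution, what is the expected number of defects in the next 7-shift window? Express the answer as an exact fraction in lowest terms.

1309/27

Total count: 31 + 22 + 60 + 41 + 11 + 24 + 22 + 56 + 30 + 56 = 353.
Total exposure: 7 + 4 + 6 + 3 + 1 + 3 + 2 + 7 + 2 + 4 = 39 shifts.
By Gamma–Poisson conjugacy, the posterior is Gamma(α + Σx, β + Σt) = Gamma(21 + 353, 15 + 39) = Gamma(374, 54).
Predictive mean over a 7-shift window = T·E[λ|data] = 7·374/54 = 1309/27.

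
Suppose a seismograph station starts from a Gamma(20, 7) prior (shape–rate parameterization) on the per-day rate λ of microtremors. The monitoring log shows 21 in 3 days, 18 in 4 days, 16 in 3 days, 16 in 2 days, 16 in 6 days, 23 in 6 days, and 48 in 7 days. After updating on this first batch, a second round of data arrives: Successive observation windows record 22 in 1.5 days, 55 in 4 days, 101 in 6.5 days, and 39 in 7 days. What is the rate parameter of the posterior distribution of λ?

Total count: 21 + 18 + 16 + 16 + 16 + 23 + 48 = 158.
Total exposure: 3 + 4 + 3 + 2 + 6 + 6 + 7 = 31 days.
After the first batch: Gamma(20 + 158, 7 + 31) = Gamma(178, 38).
Total count: 22 + 55 + 101 + 39 = 217.
Total exposure: 1.5 + 4 + 6.5 + 7 = 19 days.
After the second batch: Gamma(178 + 217, 38 + 19) = Gamma(395, 57).

57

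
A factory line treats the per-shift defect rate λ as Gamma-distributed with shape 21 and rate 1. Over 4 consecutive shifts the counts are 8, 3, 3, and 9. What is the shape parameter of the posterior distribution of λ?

Total count: 8 + 3 + 3 + 9 = 23.
Total exposure: 4 shifts.
Gamma(α, β) with Poisson data over total exposure Σt gives posterior Gamma(α+Σx, β+Σt) = Gamma(44, 5).

44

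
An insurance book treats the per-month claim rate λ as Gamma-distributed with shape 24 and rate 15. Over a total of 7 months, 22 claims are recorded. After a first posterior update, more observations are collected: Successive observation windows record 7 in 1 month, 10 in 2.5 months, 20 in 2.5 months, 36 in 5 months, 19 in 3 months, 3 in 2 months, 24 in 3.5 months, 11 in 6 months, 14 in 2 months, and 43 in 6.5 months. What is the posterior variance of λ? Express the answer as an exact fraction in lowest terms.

Total count 22 over total exposure 7 months.
After the first batch: Gamma(24 + 22, 15 + 7) = Gamma(46, 22).
Total count: 7 + 10 + 20 + 36 + 19 + 3 + 24 + 11 + 14 + 43 = 187.
Total exposure: 1 + 2.5 + 2.5 + 5 + 3 + 2 + 3.5 + 6 + 2 + 6.5 = 34 months.
After the second batch: Gamma(46 + 187, 22 + 34) = Gamma(233, 56).
Posterior variance = α'/β'² = 233/3136.

233/3136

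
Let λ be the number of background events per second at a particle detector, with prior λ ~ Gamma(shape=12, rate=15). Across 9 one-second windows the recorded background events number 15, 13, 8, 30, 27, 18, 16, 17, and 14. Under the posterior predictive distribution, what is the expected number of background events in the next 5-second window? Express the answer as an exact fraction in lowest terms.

Total count: 15 + 13 + 8 + 30 + 27 + 18 + 16 + 17 + 14 = 158.
Total exposure: 9 seconds.
Gamma(α, β) with Poisson data over total exposure Σt gives posterior Gamma(α+Σx, β+Σt) = Gamma(170, 24).
Predictive mean over a 5-second window = T·E[λ|data] = 5·170/24 = 425/12.

425/12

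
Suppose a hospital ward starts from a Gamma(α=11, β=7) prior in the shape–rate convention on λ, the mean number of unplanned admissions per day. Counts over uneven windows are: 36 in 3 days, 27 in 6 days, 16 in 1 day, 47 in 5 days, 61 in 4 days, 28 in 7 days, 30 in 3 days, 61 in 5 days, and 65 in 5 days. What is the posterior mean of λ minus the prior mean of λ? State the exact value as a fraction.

1084/161

Total count: 36 + 27 + 16 + 47 + 61 + 28 + 30 + 61 + 65 = 371.
Total exposure: 3 + 6 + 1 + 5 + 4 + 7 + 3 + 5 + 5 = 39 days.
By Gamma–Poisson conjugacy, the posterior is Gamma(α + Σx, β + Σt) = Gamma(11 + 371, 7 + 39) = Gamma(382, 46).
Posterior mean = 382/46 = 191/23; prior mean = 11/7 = 11/7. Difference = 191/23 − 11/7 = 1084/161.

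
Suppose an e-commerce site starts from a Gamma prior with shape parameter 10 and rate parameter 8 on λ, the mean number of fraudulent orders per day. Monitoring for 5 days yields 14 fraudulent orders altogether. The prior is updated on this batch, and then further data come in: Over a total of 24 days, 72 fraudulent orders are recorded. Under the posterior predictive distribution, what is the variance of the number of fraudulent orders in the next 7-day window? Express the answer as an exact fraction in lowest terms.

29568/1369

Total count 14 over total exposure 5 days.
After the first batch: Gamma(10 + 14, 8 + 5) = Gamma(24, 13).
Total count 72 over total exposure 24 days.
After the second batch: Gamma(24 + 72, 13 + 24) = Gamma(96, 37).
The posterior predictive for a window of length T is Negative Binomial with variance T·α'·(β'+T)/β'² = 7·96·44/1369 = 29568/1369.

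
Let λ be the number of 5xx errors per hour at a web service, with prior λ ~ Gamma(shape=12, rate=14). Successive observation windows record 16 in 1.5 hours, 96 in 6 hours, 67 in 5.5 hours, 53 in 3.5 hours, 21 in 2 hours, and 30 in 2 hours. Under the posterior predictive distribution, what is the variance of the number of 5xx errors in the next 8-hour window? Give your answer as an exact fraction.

401200/4761

Total count: 16 + 96 + 67 + 53 + 21 + 30 = 283.
Total exposure: 1.5 + 6 + 5.5 + 3.5 + 2 + 2 = 20.5 hours.
The Gamma prior is conjugate for the Poisson rate, so λ | data ~ Gamma(12+283, 14+20.5) = Gamma(295, 69/2).
The posterior predictive for a window of length T is Negative Binomial with variance T·α'·(β'+T)/β'² = 8·295·(85/2)/(4761/4) = 401200/4761.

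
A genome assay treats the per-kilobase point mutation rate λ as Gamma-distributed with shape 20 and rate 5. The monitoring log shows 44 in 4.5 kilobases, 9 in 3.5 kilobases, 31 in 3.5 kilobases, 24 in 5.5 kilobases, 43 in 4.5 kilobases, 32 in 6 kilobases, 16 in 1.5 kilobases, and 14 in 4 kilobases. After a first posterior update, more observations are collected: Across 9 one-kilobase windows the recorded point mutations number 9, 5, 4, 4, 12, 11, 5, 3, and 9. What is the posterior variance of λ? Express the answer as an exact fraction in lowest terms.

Total count: 44 + 9 + 31 + 24 + 43 + 32 + 16 + 14 = 213.
Total exposure: 4.5 + 3.5 + 3.5 + 5.5 + 4.5 + 6 + 1.5 + 4 = 33 kilobases.
After the first batch: Gamma(20 + 213, 5 + 33) = Gamma(233, 38).
Total count: 9 + 5 + 4 + 4 + 12 + 11 + 5 + 3 + 9 = 62.
Total exposure: 9 kilobases.
After the second batch: Gamma(233 + 62, 38 + 9) = Gamma(295, 47).
Posterior variance = α'/β'² = 295/2209.

295/2209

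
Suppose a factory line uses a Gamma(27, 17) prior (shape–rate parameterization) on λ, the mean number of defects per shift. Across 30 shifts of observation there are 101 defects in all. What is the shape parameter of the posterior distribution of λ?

128

Total count 101 over total exposure 30 shifts.
Gamma(α, β) with Poisson data over total exposure Σt gives posterior Gamma(α+Σx, β+Σt) = Gamma(128, 47).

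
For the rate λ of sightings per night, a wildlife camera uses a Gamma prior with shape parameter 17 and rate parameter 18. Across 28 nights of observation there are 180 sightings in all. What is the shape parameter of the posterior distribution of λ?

197

Total count 180 over total exposure 28 nights.
Conjugate update: add total count to the shape and total exposure to the rate, giving Gamma(197, 46).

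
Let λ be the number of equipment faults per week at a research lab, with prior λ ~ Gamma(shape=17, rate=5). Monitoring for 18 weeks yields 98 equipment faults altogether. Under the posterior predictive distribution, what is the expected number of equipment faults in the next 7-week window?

Total count 98 over total exposure 18 weeks.
Posterior: α' = 17 + 98 = 115, β' = 5 + 18 = 23.
Predictive mean over a 7-week window = T·E[λ|data] = 7·115/23 = 35.

35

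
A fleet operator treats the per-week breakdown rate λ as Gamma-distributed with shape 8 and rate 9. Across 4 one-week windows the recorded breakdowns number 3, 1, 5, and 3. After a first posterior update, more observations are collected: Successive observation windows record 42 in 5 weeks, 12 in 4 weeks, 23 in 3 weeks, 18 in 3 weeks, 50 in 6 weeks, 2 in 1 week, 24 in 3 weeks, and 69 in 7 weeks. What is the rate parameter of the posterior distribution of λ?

Total count: 3 + 1 + 5 + 3 = 12.
Total exposure: 4 weeks.
After the first batch: Gamma(8 + 12, 9 + 4) = Gamma(20, 13).
Total count: 42 + 12 + 23 + 18 + 50 + 2 + 24 + 69 = 240.
Total exposure: 5 + 4 + 3 + 3 + 6 + 1 + 3 + 7 = 32 weeks.
After the second batch: Gamma(20 + 240, 13 + 32) = Gamma(260, 45).

45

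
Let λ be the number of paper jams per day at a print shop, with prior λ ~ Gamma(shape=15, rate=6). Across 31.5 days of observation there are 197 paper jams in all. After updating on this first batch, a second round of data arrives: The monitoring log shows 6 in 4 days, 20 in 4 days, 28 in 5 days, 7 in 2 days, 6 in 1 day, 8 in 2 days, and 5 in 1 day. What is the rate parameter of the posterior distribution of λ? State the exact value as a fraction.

Total count 197 over total exposure 31.5 days.
After the first batch: Gamma(15 + 197, 6 + 31.5) = Gamma(212, 75/2).
Total count: 6 + 20 + 28 + 7 + 6 + 8 + 5 = 80.
Total exposure: 4 + 4 + 5 + 2 + 1 + 2 + 1 = 19 days.
After the second batch: Gamma(212 + 80, 75/2 + 19) = Gamma(292, 113/2).

113/2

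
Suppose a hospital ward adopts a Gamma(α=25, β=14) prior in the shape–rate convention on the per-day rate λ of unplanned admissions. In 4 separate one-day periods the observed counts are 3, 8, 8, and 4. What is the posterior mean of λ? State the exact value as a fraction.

8/3

Total count: 3 + 8 + 8 + 4 = 23.
Total exposure: 4 days.
Gamma(α, β) with Poisson data over total exposure Σt gives posterior Gamma(α+Σx, β+Σt) = Gamma(48, 18).
Posterior mean = α'/β' = 48/18 = 8/3.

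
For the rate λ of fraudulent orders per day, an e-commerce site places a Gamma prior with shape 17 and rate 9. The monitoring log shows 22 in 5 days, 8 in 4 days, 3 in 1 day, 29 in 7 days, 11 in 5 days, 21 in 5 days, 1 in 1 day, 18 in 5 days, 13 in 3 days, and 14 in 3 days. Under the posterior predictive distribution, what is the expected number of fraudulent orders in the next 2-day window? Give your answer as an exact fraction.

157/24

Total count: 22 + 8 + 3 + 29 + 11 + 21 + 1 + 18 + 13 + 14 = 140.
Total exposure: 5 + 4 + 1 + 7 + 5 + 5 + 1 + 5 + 3 + 3 = 39 days.
By Gamma–Poisson conjugacy, the posterior is Gamma(α + Σx, β + Σt) = Gamma(17 + 140, 9 + 39) = Gamma(157, 48).
Predictive mean over a 2-day window = T·E[λ|data] = 2·157/48 = 157/24.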